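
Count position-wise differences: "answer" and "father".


Comparing character by character (same length = 6):
  Pos 0: 'a' vs 'f' !=
  Pos 1: 'n' vs 'a' !=
  Pos 2: 's' vs 't' !=
  Pos 3: 'w' vs 'h' !=
  Pos 4: 'e' vs 'e' =
  Pos 5: 'r' vs 'r' =
Hamming distance = 4


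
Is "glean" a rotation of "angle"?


Word: "angle", Candidate: "glean"
Method: check if candidate is substring of word+word
"angleangle" contains "glean"? Yes
Is rotation = Yes


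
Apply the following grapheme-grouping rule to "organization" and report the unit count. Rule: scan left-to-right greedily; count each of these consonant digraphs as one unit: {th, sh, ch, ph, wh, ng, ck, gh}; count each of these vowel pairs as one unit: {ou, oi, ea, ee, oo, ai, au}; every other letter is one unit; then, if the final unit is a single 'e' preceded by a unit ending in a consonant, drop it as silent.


Word: "organization" (12 letters)
Left-to-right scan:
  (1) 'o' (letter)
  (2) 'r' (letter)
  (3) 'g' (letter)
  (4) 'a' (letter)
  (5) 'n' (letter)
  (6) 'i' (letter)
  (7) 'z' (letter)
  (8) 'a' (letter)
  (9) 't' (letter)
  (10) 'i' (letter)
  (11) 'o' (letter)
  (12) 'n' (letter)
Units from scan: 12
Sound units = 12 units


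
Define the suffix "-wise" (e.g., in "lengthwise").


Suffix: -wise
Example: lengthwise (length + -wise)
Meaning = in the manner of


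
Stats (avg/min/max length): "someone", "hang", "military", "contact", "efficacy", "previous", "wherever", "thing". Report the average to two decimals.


Lengths: "someone"=7, "hang"=4, "military"=8, "contact"=7, "efficacy"=8, "previous"=8, "wherever"=8, "thing"=5
Sum = 55, Count = 8
Average = 55/8 = 6.88
= avg=6.88, min=4, max=8


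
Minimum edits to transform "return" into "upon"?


Word 1: "return" (length 6)
Word 2: "upon" (length 4)
One optimal edit sequence (insert/delete/substitute each cost 1):
  1. delete 'r'  (+1)
  2. delete 'e'  (+1)
  3. substitute 't' -> 'u'  (+1)
  4. substitute 'u' -> 'p'  (+1)
  5. substitute 'r' -> 'o'  (+1)
  6. keep 'n'
Total edit operations: 5
Edit distance = 5


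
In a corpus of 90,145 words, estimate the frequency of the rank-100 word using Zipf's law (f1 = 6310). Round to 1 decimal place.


Zipf's law: f(r) = f(1) / r
f(1) = 6310
f(100) = 6310 / 100
= 63.1 occurrences


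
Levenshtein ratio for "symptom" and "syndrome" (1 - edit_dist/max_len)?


Word 1: "symptom" (length 7)
Word 2: "syndrome" (length 8)
One optimal edit sequence:
  1. keep 's'
  2. keep 'y'
  3. substitute 'm' -> 'n'  (+1)
  4. substitute 'p' -> 'd'  (+1)
  5. substitute 't' -> 'r'  (+1)
  6. keep 'o'
  7. keep 'm'
  8. insert 'e'  (+1)
Edit distance = 4
Max length = max(7, 8) = 8
Similarity = 1 - 4/8
= 0.5000


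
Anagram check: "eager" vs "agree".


Word 1: "eager" → sorted: aeegr
Word 2: "agree" → sorted: aeegr
Same letters? aeegr == aeegr
Anagram = Yes


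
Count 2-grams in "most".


Word: "most" (length 4)
Number of 2-grams = length - 2 + 1 = 4 - 2 + 1
= 3


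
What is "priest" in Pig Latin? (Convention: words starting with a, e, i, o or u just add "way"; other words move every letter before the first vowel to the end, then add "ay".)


Word: "priest"
Starts with consonant(s) → move to end, add 'ay'
Consonant cluster: "pr"
Pig Latin = "iestpray"


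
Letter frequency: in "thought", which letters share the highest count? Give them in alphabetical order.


Word: "thought"
Letter counts:
  'g': 1
  'h': 2
  'o': 1
  't': 2
  'u': 1
Maximum count = 2
Most frequent = 'h', 't' (2 times each)


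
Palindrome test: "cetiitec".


Word: "cetiitec"
Reversed: "cetiitec"
Forward == Backward? cetiitec == cetiitec
Palindrome = Yes


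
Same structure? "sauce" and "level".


Pattern of "sauce": [0, 1, 2, 3, 4]
Pattern of "level": [0, 1, 2, 1, 0]
Patterns do not match
Same pattern = No


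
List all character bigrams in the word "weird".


Word: "weird" (length 5)
Number of bigrams = 5 - 2 + 1 = 4
  Position 0: "we"
  Position 1: "ei"
  Position 2: "ir"
  Position 3: "rd"
Bigrams = "we", "ei", "ir", "rd"


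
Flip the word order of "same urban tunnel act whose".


Original: "same urban tunnel act whose"
Words (1..n): same | urban | tunnel | act | whose
Reversed (n..1): whose | act | tunnel | urban | same
Result = "whose act tunnel urban same"


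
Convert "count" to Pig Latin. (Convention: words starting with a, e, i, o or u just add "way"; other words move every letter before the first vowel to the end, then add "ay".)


Word: "count"
Starts with consonant(s) → move to end, add 'ay'
Consonant cluster: "c"
Pig Latin = "ountcay"


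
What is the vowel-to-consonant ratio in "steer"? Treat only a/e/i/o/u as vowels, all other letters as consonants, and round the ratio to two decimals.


Word: "steer"
Vowels (a,e,i,o,u): 2
Consonants: 3
Ratio = 2/3
= 0.67


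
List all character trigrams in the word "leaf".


Word: "leaf" (length 4)
Number of trigrams = 4 - 3 + 1 = 2
  Position 0: "lea"
  Position 1: "eaf"
Trigrams = "lea", "eaf"


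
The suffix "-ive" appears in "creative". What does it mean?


Suffix: -ive
As in: creative -> create + -ive, with a spelling change
Meaning = tending to


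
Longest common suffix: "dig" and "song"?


Word 1: "dig"
Word 2: "song"
Comparing from end:
  Pos -1: 'g' == 'g'
  Pos -2: 'i' != 'n' (stop)
LCS = "g" (length 1)


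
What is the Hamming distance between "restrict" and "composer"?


Comparing character by character (same length = 8):
  Pos 0: 'r' vs 'c' !=
  Pos 1: 'e' vs 'o' !=
  Pos 2: 's' vs 'm' !=
  Pos 3: 't' vs 'p' !=
  Pos 4: 'r' vs 'o' !=
  Pos 5: 'i' vs 's' !=
  Pos 6: 'c' vs 'e' !=
  Pos 7: 't' vs 'r' !=
Hamming distance = 8


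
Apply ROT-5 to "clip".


Word: "clip"
Shift: 5
Each letter → (letter + shift) mod 26:
  'c' (2) + 5 = 7 → 'h'
  'l' (11) + 5 = 16 → 'q'
  'i' (8) + 5 = 13 → 'n'
  'p' (15) + 5 = 20 → 'u'
Result = "hqnu"


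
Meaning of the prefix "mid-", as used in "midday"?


Prefix: mid-
Example: midday (mid- + day)
Meaning = middle


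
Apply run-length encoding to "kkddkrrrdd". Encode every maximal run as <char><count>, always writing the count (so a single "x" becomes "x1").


String: "kkddkrrrdd"
Scanning for consecutive runs:
  'k' x 2
  'd' x 2
  'k' x 1
  'r' x 3
  'd' x 2
RLE = "k2d2k1r3d2"


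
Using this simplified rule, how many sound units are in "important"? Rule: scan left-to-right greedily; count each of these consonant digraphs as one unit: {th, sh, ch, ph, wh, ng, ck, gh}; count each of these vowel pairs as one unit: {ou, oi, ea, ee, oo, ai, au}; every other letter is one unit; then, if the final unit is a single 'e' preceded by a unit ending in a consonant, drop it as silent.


Word: "important" (9 letters)
Left-to-right scan:
  1. 'i' (letter)
  2. 'm' (letter)
  3. 'p' (letter)
  4. 'o' (letter)
  5. 'r' (letter)
  6. 't' (letter)
  7. 'a' (letter)
  8. 'n' (letter)
  9. 't' (letter)
Units from scan: 9
Sound units = 9 units


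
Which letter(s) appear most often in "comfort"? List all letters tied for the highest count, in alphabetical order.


Word: "comfort"
Letter counts:
  'c': 1
  'f': 1
  'm': 1
  'o': 2
  'r': 1
  't': 1
Maximum count = 2
Most frequent = 'o' (2 times each)


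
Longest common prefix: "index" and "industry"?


Word 1: "index"
Word 2: "industry"
Comparing from start:
  Pos 0: 'i' == 'i'
  Pos 1: 'n' == 'n'
  Pos 2: 'd' == 'd'
  Pos 3: 'e' != 'u' (stop)
LCP = "ind" (length 3)


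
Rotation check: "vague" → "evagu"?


Word: "vague", Candidate: "evagu"
Method: check if candidate is substring of word+word
"vaguevague" contains "evagu"? Yes
Is rotation = Yes


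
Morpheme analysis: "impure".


Word: "impure"
Morphemes: im- | pure
Each morpheme carries meaning
= 2 morphemes


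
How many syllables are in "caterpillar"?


Word: "caterpillar"
Syllable breakdown: cat-er-pil-lar
Counting: 4 parts
= 4 syllables


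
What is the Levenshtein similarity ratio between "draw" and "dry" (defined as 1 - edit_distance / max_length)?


Word 1: "draw" (length 4)
Word 2: "dry" (length 3)
One optimal edit sequence:
  1. keep 'd'
  2. keep 'r'
  3. delete 'a'  (+1)
  4. substitute 'w' -> 'y'  (+1)
Edit distance = 2
Max length = max(4, 3) = 4
Similarity = 1 - 2/4
= 0.5000


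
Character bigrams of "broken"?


Word: "broken" (length 6)
Number of bigrams = 6 - 2 + 1 = 5
  Position 0: "br"
  Position 1: "ro"
  Position 2: "ok"
  Position 3: "ke"
  Position 4: "en"
Bigrams = "br", "ro", "ok", "ke", "en"


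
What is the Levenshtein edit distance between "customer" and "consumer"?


Word 1: "customer" (length 8)
Word 2: "consumer" (length 8)
One optimal edit sequence (insert/delete/substitute each cost 1):
  1. keep 'c'
  2. substitute 'u' -> 'o'  (+1)
  3. substitute 's' -> 'n'  (+1)
  4. substitute 't' -> 's'  (+1)
  5. substitute 'o' -> 'u'  (+1)
  6. keep 'm'
  7. keep 'e'
  8. keep 'r'
Total edit operations: 4
Edit distance = 4


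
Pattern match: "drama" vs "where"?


Pattern of "drama": [0, 1, 2, 3, 2]
Pattern of "where": [0, 1, 2, 3, 2]
Patterns match
Same pattern = Yes


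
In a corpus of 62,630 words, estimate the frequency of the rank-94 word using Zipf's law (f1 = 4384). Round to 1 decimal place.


Zipf's law: f(r) = f(1) / r
f(1) = 4384
f(94) = 4384 / 94
= 46.6 occurrences


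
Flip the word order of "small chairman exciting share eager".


Original: "small chairman exciting share eager"
Words (1..n): small | chairman | exciting | share | eager
Reversed (n..1): eager | share | exciting | chairman | small
Result = "eager share exciting chairman small"


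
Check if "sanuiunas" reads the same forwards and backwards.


Word: "sanuiunas"
Reversed: "sanuiunas"
Forward == Backward? sanuiunas == sanuiunas
Palindrome = Yes


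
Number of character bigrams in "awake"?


Word: "awake" (length 5)
Number of 2-grams = length - 2 + 1 = 5 - 2 + 1
= 4


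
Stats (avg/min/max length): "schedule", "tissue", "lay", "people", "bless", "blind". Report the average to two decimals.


Lengths: "schedule"=8, "tissue"=6, "lay"=3, "people"=6, "bless"=5, "blind"=5
Sum = 33, Count = 6
Average = 33/6 = 5.50
= avg=5.50, min=3, max=8


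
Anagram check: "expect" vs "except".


Word 1: "expect" → sorted: ceeptx
Word 2: "except" → sorted: ceeptx
Same letters? ceeptx == ceeptx
Anagram = Yes


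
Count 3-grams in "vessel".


Word: "vessel" (length 6)
Number of 3-grams = length - 3 + 1 = 6 - 3 + 1
= 4


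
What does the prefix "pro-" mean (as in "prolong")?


Prefix: pro-
Example: prolong = pro- + long
Meaning = forward / in favor of


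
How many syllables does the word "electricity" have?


Word: "electricity"
Syllable breakdown: e / lec / tric / i / ty
Counting: 5 parts
= 5 syllables


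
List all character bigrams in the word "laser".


Word: "laser" (length 5)
Number of bigrams = 5 - 2 + 1 = 4
  Position 0: "la"
  Position 1: "as"
  Position 2: "se"
  Position 3: "er"
Bigrams = "la", "as", "se", "er"


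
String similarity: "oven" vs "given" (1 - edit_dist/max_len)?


Word 1: "oven" (length 4)
Word 2: "given" (length 5)
One optimal edit sequence:
  1. insert 'g'  (+1)
  2. substitute 'o' -> 'i'  (+1)
  3. keep 'v'
  4. keep 'e'
  5. keep 'n'
Edit distance = 2
Max length = max(4, 5) = 5
Similarity = 1 - 2/5
= 0.6000


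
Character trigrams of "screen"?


Word: "screen" (length 6)
Number of trigrams = 6 - 3 + 1 = 4
  Position 0: "scr"
  Position 1: "cre"
  Position 2: "ree"
  Position 3: "een"
Trigrams = "scr", "cre", "ree", "een"


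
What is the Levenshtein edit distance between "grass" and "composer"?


Word 1: "grass" (length 5)
Word 2: "composer" (length 8)
One optimal edit sequence (insert/delete/substitute each cost 1):
  1. insert 'c'  (+1)
  2. insert 'o'  (+1)
  3. substitute 'g' -> 'm'  (+1)
  4. substitute 'r' -> 'p'  (+1)
  5. substitute 'a' -> 'o'  (+1)
  6. keep 's'
  7. insert 'e'  (+1)
  8. substitute 's' -> 'r'  (+1)
Total edit operations: 7
Edit distance = 7


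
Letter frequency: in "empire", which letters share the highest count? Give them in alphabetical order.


Word: "empire"
Letter counts:
  'e': 2
  'i': 1
  'm': 1
  'p': 1
  'r': 1
Maximum count = 2
Most frequent = 'e' (2 times each)


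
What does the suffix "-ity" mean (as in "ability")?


Suffix: -ity
Example: ability (able + -ity, with a spelling change)
Meaning = quality of


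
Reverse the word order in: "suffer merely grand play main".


Original: "suffer merely grand play main"
Words (1..n): suffer | merely | grand | play | main
Reversed (n..1): main | play | grand | merely | suffer
Result = "main play grand merely suffer"


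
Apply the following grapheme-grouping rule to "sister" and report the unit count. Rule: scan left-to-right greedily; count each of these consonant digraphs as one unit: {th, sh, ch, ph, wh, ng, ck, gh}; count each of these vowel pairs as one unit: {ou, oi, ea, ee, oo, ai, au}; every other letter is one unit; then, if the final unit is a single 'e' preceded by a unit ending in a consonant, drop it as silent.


Word: "sister" (6 letters)
Left-to-right scan:
  [1] 's' (letter)
  [2] 'i' (letter)
  [3] 's' (letter)
  [4] 't' (letter)
  [5] 'e' (letter)
  [6] 'r' (letter)
Units from scan: 6
Sound units = 6 units


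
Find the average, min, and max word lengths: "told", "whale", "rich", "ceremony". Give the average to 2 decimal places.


Lengths: "told"=4, "whale"=5, "rich"=4, "ceremony"=8
Sum = 21, Count = 4
Average = 21/4 = 5.25
= avg=5.25, min=4, max=8


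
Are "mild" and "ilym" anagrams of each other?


Word 1: "mild" → sorted: dilm
Word 2: "ilym" → sorted: ilmy
Same letters? dilm != ilmy
Anagram = No


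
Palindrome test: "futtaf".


Word: "futtaf"
Reversed: "fattuf"
Forward == Backward? futtaf != fattuf
Palindrome = No


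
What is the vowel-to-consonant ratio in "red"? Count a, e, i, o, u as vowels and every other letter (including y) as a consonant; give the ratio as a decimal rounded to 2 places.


Word: "red"
Vowels (a,e,i,o,u): 1
Consonants: 2
Ratio = 1/2
= 0.50


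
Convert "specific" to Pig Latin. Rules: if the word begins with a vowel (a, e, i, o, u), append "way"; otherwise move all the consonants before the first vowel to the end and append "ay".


Word: "specific"
Starts with consonant(s) → move to end, add 'ay'
Consonant cluster: "sp"
Pig Latin = "ecificspay"


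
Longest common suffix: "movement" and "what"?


Word 1: "movement"
Word 2: "what"
Comparing from end:
  Pos -1: 't' == 't'
  Pos -2: 'n' != 'a' (stop)
LCS = "t" (length 1)


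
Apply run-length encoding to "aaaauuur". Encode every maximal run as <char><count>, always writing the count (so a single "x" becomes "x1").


String: "aaaauuur"
Scanning for consecutive runs:
  'a' x 4
  'u' x 3
  'r' x 1
RLE = "a4u3r1"


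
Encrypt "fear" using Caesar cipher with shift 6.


Word: "fear"
Shift: 6
Each letter → (letter + shift) mod 26:
  'f' (5) + 6 = 11 → 'l'
  'e' (4) + 6 = 10 → 'k'
  'a' (0) + 6 = 6 → 'g'
  'r' (17) + 6 = 23 → 'x'
Result = "lkgx"


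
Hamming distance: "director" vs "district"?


Comparing character by character (same length = 8):
  Pos 0: 'd' vs 'd' =
  Pos 1: 'i' vs 'i' =
  Pos 2: 'r' vs 's' !=
  Pos 3: 'e' vs 't' !=
  Pos 4: 'c' vs 'r' !=
  Pos 5: 't' vs 'i' !=
  Pos 6: 'o' vs 'c' !=
  Pos 7: 'r' vs 't' !=
Hamming distance = 6


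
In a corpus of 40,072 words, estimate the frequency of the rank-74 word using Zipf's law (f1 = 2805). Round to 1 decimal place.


Zipf's law: f(r) = f(1) / r
f(1) = 2805
f(74) = 2805 / 74
= 37.9 occurrences


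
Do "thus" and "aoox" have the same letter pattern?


Pattern of "thus": [0, 1, 2, 3]
Pattern of "aoox": [0, 1, 1, 2]
Patterns do not match
Same pattern = No


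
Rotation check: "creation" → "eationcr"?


Word: "creation", Candidate: "eationcr"
Method: check if candidate is substring of word+word
"creationcreation" contains "eationcr"? Yes
Is rotation = Yes


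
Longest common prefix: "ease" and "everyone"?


Word 1: "ease"
Word 2: "everyone"
Comparing from start:
  Pos 0: 'e' == 'e'
  Pos 1: 'a' != 'v' (stop)
LCP = "e" (length 1)


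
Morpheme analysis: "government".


Word: "government"
Morphemes: govern + -ment
Each morpheme carries meaning
= 2 morphemes


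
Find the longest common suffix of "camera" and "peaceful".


Word 1: "camera"
Word 2: "peaceful"
Comparing from end:
  Pos -1: 'a' != 'l' (stop)
LCS = "" (length 0)


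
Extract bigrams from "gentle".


Word: "gentle" (length 6)
Number of bigrams = 6 - 2 + 1 = 5
  Position 0: "ge"
  Position 1: "en"
  Position 2: "nt"
  Position 3: "tl"
  Position 4: "le"
Bigrams = "ge", "en", "nt", "tl", "le"


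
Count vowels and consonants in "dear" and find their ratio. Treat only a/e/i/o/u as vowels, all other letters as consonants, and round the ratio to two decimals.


Word: "dear"
Vowels (a,e,i,o,u): 2
Consonants: 2
Ratio = 2/2
= 1.00


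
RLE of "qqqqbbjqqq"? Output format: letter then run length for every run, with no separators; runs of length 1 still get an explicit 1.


String: "qqqqbbjqqq"
Scanning for consecutive runs:
  'q' x 4
  'b' x 2
  'j' x 1
  'q' x 3
RLE = "q4b2j1q3"


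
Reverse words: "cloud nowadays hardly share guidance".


Original: "cloud nowadays hardly share guidance"
Words (1..n): cloud | nowadays | hardly | share | guidance
Reversed (n..1): guidance | share | hardly | nowadays | cloud
Result = "guidance share hardly nowadays cloud"


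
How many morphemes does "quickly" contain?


Word: "quickly"
Morphemes: quick / -ly
Each morpheme carries meaning
= 2 morphemes


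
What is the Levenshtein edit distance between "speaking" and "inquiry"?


Word 1: "speaking" (length 8)
Word 2: "inquiry" (length 7)
One optimal edit sequence (insert/delete/substitute each cost 1):
  1. delete 's'  (+1)
  2. substitute 'p' -> 'i'  (+1)
  3. substitute 'e' -> 'n'  (+1)
  4. substitute 'a' -> 'q'  (+1)
  5. substitute 'k' -> 'u'  (+1)
  6. keep 'i'
  7. substitute 'n' -> 'r'  (+1)
  8. substitute 'g' -> 'y'  (+1)
Total edit operations: 7
Edit distance = 7


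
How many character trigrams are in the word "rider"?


Word: "rider" (length 5)
Number of 3-grams = length - 3 + 1 = 5 - 3 + 1
= 3


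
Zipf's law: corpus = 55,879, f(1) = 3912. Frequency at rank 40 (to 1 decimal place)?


Zipf's law: f(r) = f(1) / r
f(1) = 3912
f(40) = 3912 / 40
= 97.8 occurrences


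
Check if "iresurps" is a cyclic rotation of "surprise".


Word: "surprise", Candidate: "iresurps"
Method: check if candidate is substring of word+word
"surprisesurprise" contains "iresurps"? No
Is rotation = No


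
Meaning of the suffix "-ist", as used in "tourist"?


Suffix: -ist
Example: tourist = tour + -ist
Meaning = one who practices


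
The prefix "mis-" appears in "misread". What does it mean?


Prefix: mis-
Example: misread = mis- + read
Meaning = wrongly


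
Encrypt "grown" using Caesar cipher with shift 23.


Word: "grown"
Shift: 23
Each letter → (letter + shift) mod 26:
  'g' (6) + 23 = 3 → 'd'
  'r' (17) + 23 = 14 → 'o'
  'o' (14) + 23 = 11 → 'l'
  'w' (22) + 23 = 19 → 't'
  'n' (13) + 23 = 10 → 'k'
Result = "doltk"


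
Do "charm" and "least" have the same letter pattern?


Pattern of "charm": [0, 1, 2, 3, 4]
Pattern of "least": [0, 1, 2, 3, 4]
Patterns match
Same pattern = Yes


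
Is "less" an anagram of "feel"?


Word 1: "feel" → sorted: eefl
Word 2: "less" → sorted: elss
Same letters? eefl != elss
Anagram = No


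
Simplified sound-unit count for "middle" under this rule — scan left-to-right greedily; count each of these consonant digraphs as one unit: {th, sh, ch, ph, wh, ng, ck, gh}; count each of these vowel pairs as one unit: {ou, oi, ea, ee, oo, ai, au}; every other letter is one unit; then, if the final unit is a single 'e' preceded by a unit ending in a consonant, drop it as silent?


Word: "middle" (6 letters)
Left-to-right scan:
  1. 'm' (letter)
  2. 'i' (letter)
  3. 'd' (letter)
  4. 'd' (letter)
  5. 'l' (letter)
  6. 'e' (letter)
Units from scan: 6
Final unit is 'e' after a consonant -> drop as silent (-1)
Sound units = 5 units


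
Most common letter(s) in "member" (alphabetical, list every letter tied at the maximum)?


Word: "member"
Letter counts:
  'b': 1
  'e': 2
  'm': 2
  'r': 1
Maximum count = 2
Most frequent = 'e', 'm' (2 times each)


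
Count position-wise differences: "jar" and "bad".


Comparing character by character (same length = 3):
  Pos 0: 'j' vs 'b' !=
  Pos 1: 'a' vs 'a' =
  Pos 2: 'r' vs 'd' !=
Hamming distance = 2


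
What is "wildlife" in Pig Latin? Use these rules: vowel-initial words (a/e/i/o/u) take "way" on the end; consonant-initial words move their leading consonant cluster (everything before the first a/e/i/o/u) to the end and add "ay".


Word: "wildlife"
Starts with consonant(s) → move to end, add 'ay'
Consonant cluster: "w"
Pig Latin = "ildlifeway"


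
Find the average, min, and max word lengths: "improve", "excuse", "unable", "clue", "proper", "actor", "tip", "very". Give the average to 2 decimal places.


Lengths: "improve"=7, "excuse"=6, "unable"=6, "clue"=4, "proper"=6, "actor"=5, "tip"=3, "very"=4
Sum = 41, Count = 8
Average = 41/8 = 5.13
= avg=5.13, min=3, max=7


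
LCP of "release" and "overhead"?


Word 1: "release"
Word 2: "overhead"
Comparing from start:
  Pos 0: 'r' != 'o' (stop)
LCP = "" (length 0)


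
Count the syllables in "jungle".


Word: "jungle"
Syllable breakdown: jun | gle
Counting: 2 parts
= 2 syllables


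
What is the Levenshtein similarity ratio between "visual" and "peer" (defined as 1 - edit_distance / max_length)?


Word 1: "visual" (length 6)
Word 2: "peer" (length 4)
One optimal edit sequence:
  1. delete 'v'  (+1)
  2. delete 'i'  (+1)
  3. substitute 's' -> 'p'  (+1)
  4. substitute 'u' -> 'e'  (+1)
  5. substitute 'a' -> 'e'  (+1)
  6. substitute 'l' -> 'r'  (+1)
Edit distance = 6
Max length = max(6, 4) = 6
Similarity = 1 - 6/6
= 0.0000


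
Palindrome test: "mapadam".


Word: "mapadam"
Reversed: "madapam"
Forward == Backward? mapadam != madapam
Palindrome = No


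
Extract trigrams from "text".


Word: "text" (length 4)
Number of trigrams = 4 - 3 + 1 = 2
  Position 0: "tex"
  Position 1: "ext"
Trigrams = "tex", "ext"


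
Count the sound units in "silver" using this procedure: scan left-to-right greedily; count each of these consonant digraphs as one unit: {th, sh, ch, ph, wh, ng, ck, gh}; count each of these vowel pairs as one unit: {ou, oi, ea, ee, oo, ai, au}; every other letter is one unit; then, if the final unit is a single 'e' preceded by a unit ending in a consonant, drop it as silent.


Word: "silver" (6 letters)
Left-to-right scan:
  1. 's' (letter)
  2. 'i' (letter)
  3. 'l' (letter)
  4. 'v' (letter)
  5. 'e' (letter)
  6. 'r' (letter)
Units from scan: 6
Sound units = 6 units


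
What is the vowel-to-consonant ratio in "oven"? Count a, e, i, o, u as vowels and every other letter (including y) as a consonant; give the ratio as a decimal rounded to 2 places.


Word: "oven"
Vowels (a,e,i,o,u): 2
Consonants: 2
Ratio = 2/2
= 1.00


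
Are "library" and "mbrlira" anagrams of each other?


Word 1: "library" → sorted: abilrry
Word 2: "mbrlira" → sorted: abilmrr
Same letters? abilrry != abilmrr
Anagram = No


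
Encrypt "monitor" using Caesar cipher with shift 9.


Word: "monitor"
Shift: 9
Each letter → (letter + shift) mod 26:
  'm' (12) + 9 = 21 → 'v'
  'o' (14) + 9 = 23 → 'x'
  'n' (13) + 9 = 22 → 'w'
  'i' (8) + 9 = 17 → 'r'
  't' (19) + 9 = 2 → 'c'
  'o' (14) + 9 = 23 → 'x'
  'r' (17) + 9 = 0 → 'a'
Result = "vxwrcxa"


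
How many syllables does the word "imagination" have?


Word: "imagination"
Syllable breakdown: i · mag · i · na · tion
Counting: 5 parts
= 5 syllables


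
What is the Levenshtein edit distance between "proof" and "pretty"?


Word 1: "proof" (length 5)
Word 2: "pretty" (length 6)
One optimal edit sequence (insert/delete/substitute each cost 1):
  1. keep 'p'
  2. keep 'r'
  3. insert 'e'  (+1)
  4. substitute 'o' -> 't'  (+1)
  5. substitute 'o' -> 't'  (+1)
  6. substitute 'f' -> 'y'  (+1)
Total edit operations: 4
Edit distance = 4


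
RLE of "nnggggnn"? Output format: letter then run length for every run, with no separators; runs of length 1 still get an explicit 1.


String: "nnggggnn"
Scanning for consecutive runs:
  'n' x 2
  'g' x 4
  'n' x 2
RLE = "n2g4n2"


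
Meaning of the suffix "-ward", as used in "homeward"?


Suffix: -ward
Example: homeward (home + -ward)
Meaning = in the direction of


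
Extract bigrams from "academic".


Word: "academic" (length 8)
Number of bigrams = 8 - 2 + 1 = 7
  Position 0: "ac"
  Position 1: "ca"
  Position 2: "ad"
  Position 3: "de"
  Position 4: "em"
  Position 5: "mi"
  Position 6: "ic"
Bigrams = "ac", "ca", "ad", "de", "em", "mi", "ic"


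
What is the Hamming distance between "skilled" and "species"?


Comparing character by character (same length = 7):
  Pos 0: 's' vs 's' =
  Pos 1: 'k' vs 'p' !=
  Pos 2: 'i' vs 'e' !=
  Pos 3: 'l' vs 'c' !=
  Pos 4: 'l' vs 'i' !=
  Pos 5: 'e' vs 'e' =
  Pos 6: 'd' vs 's' !=
Hamming distance = 5


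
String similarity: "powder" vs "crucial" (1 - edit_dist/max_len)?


Word 1: "powder" (length 6)
Word 2: "crucial" (length 7)
One optimal edit sequence:
  1. insert 'c'  (+1)
  2. substitute 'p' -> 'r'  (+1)
  3. substitute 'o' -> 'u'  (+1)
  4. substitute 'w' -> 'c'  (+1)
  5. substitute 'd' -> 'i'  (+1)
  6. substitute 'e' -> 'a'  (+1)
  7. substitute 'r' -> 'l'  (+1)
Edit distance = 7
Max length = max(6, 7) = 7
Similarity = 1 - 7/7
= 0.0000


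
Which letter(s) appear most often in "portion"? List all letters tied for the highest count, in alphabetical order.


Word: "portion"
Letter counts:
  'i': 1
  'n': 1
  'o': 2
  'p': 1
  'r': 1
  't': 1
Maximum count = 2
Most frequent = 'o' (2 times each)


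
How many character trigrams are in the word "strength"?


Word: "strength" (length 8)
Number of 3-grams = length - 3 + 1 = 8 - 3 + 1
= 6


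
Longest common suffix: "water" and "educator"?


Word 1: "water"
Word 2: "educator"
Comparing from end:
  Pos -1: 'r' == 'r'
  Pos -2: 'e' != 'o' (stop)
LCS = "r" (length 1)


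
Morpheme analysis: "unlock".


Word: "unlock"
Morphemes: un- | lock
Each morpheme carries meaning
= 2 morphemes


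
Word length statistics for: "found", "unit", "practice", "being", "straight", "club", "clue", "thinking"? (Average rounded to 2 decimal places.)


Lengths: "found"=5, "unit"=4, "practice"=8, "being"=5, "straight"=8, "club"=4, "clue"=4, "thinking"=8
Sum = 46, Count = 8
Average = 46/8 = 5.75
= avg=5.75, min=4, max=8


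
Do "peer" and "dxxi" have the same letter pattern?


Pattern of "peer": [0, 1, 1, 2]
Pattern of "dxxi": [0, 1, 1, 2]
Patterns match
Same pattern = Yes


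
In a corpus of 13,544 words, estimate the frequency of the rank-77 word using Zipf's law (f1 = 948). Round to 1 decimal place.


Zipf's law: f(r) = f(1) / r
f(1) = 948
f(77) = 948 / 77
= 12.3 occurrences


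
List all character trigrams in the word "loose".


Word: "loose" (length 5)
Number of trigrams = 5 - 3 + 1 = 3
  Position 0: "loo"
  Position 1: "oos"
  Position 2: "ose"
Trigrams = "loo", "oos", "ose"


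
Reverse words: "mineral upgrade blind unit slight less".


Original: "mineral upgrade blind unit slight less"
Words (1..n): mineral | upgrade | blind | unit | slight | less
Reversed (n..1): less | slight | unit | blind | upgrade | mineral
Result = "less slight unit blind upgrade mineral"


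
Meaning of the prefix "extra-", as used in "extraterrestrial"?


Prefix: extra-
As in: extraterrestrial -> extra- + terrestrial
Meaning = beyond


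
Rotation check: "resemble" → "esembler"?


Word: "resemble", Candidate: "esembler"
Method: check if candidate is substring of word+word
"resembleresemble" contains "esembler"? Yes
Is rotation = Yes


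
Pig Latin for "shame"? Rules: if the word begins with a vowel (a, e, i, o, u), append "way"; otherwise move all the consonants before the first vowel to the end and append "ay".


Word: "shame"
Starts with consonant(s) → move to end, add 'ay'
Consonant cluster: "sh"
Pig Latin = "ameshay"


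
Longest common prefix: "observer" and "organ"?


Word 1: "observer"
Word 2: "organ"
Comparing from start:
  Pos 0: 'o' == 'o'
  Pos 1: 'b' != 'r' (stop)
LCP = "o" (length 1)


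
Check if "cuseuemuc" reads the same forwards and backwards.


Word: "cuseuemuc"
Reversed: "cumeuesuc"
Forward == Backward? cuseuemuc != cumeuesuc
Palindrome = No


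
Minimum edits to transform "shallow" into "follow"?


Word 1: "shallow" (length 7)
Word 2: "follow" (length 6)
One optimal edit sequence (insert/delete/substitute each cost 1):
  1. delete 's'  (+1)
  2. substitute 'h' -> 'f'  (+1)
  3. substitute 'a' -> 'o'  (+1)
  4. keep 'l'
  5. keep 'l'
  6. keep 'o'
  7. keep 'w'
Total edit operations: 3
Edit distance = 3


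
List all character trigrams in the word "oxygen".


Word: "oxygen" (length 6)
Number of trigrams = 6 - 3 + 1 = 4
  Position 0: "oxy"
  Position 1: "xyg"
  Position 2: "yge"
  Position 3: "gen"
Trigrams = "oxy", "xyg", "yge", "gen"


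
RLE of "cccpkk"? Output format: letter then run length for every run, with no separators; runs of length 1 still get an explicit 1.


String: "cccpkk"
Scanning for consecutive runs:
  'c' x 3
  'p' x 1
  'k' x 2
RLE = "c3p1k2"


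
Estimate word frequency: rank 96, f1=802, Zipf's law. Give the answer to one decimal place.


Zipf's law: f(r) = f(1) / r
f(1) = 802
f(96) = 802 / 96
= 8.4 occurrences


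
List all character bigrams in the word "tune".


Word: "tune" (length 4)
Number of bigrams = 4 - 2 + 1 = 3
  Position 0: "tu"
  Position 1: "un"
  Position 2: "ne"
Bigrams = "tu", "un", "ne"


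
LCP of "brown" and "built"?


Word 1: "brown"
Word 2: "built"
Comparing from start:
  Pos 0: 'b' == 'b'
  Pos 1: 'r' != 'u' (stop)
LCP = "b" (length 1)


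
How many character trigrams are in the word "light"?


Word: "light" (length 5)
Number of 3-grams = length - 3 + 1 = 5 - 3 + 1
= 3


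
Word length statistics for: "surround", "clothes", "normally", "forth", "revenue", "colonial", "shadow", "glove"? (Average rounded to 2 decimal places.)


Lengths: "surround"=8, "clothes"=7, "normally"=8, "forth"=5, "revenue"=7, "colonial"=8, "shadow"=6, "glove"=5
Sum = 54, Count = 8
Average = 54/8 = 6.75
= avg=6.75, min=5, max=8


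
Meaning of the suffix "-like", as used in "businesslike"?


Suffix: -like
Example: businesslike (business + -like)
Meaning = resembling


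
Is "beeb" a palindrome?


Word: "beeb"
Reversed: "beeb"
Forward == Backward? beeb == beeb
Palindrome = Yes


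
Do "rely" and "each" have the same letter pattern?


Pattern of "rely": [0, 1, 2, 3]
Pattern of "each": [0, 1, 2, 3]
Patterns match
Same pattern = Yes


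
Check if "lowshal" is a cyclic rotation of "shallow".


Word: "shallow", Candidate: "lowshal"
Method: check if candidate is substring of word+word
"shallowshallow" contains "lowshal"? Yes
Is rotation = Yes


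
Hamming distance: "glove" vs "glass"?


Comparing character by character (same length = 5):
  Pos 0: 'g' vs 'g' =
  Pos 1: 'l' vs 'l' =
  Pos 2: 'o' vs 'a' !=
  Pos 3: 'v' vs 's' !=
  Pos 4: 'e' vs 's' !=
Hamming distance = 3


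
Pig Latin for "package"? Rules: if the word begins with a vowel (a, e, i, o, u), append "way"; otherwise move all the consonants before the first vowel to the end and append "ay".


Word: "package"
Starts with consonant(s) → move to end, add 'ay'
Consonant cluster: "p"
Pig Latin = "ackagepay"


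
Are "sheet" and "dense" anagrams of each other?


Word 1: "sheet" → sorted: eehst
Word 2: "dense" → sorted: deens
Same letters? eehst != deens
Anagram = No


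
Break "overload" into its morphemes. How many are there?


Word: "overload"
Morphemes: over- + load
Each morpheme carries meaning
= 2 morphemes


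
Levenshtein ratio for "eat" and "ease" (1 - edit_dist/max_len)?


Word 1: "eat" (length 3)
Word 2: "ease" (length 4)
One optimal edit sequence:
  1. keep 'e'
  2. keep 'a'
  3. insert 's'  (+1)
  4. substitute 't' -> 'e'  (+1)
Edit distance = 2
Max length = max(3, 4) = 4
Similarity = 1 - 2/4
= 0.5000


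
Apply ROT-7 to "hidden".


Word: "hidden"
Shift: 7
Each letter → (letter + shift) mod 26:
  'h' (7) + 7 = 14 → 'o'
  'i' (8) + 7 = 15 → 'p'
  'd' (3) + 7 = 10 → 'k'
  'd' (3) + 7 = 10 → 'k'
  'e' (4) + 7 = 11 → 'l'
  'n' (13) + 7 = 20 → 'u'
Result = "opkklu"


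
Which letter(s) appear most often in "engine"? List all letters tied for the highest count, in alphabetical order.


Word: "engine"
Letter counts:
  'e': 2
  'g': 1
  'i': 1
  'n': 2
Maximum count = 2
Most frequent = 'e', 'n' (2 times each)


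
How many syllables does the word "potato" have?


Word: "potato"
Syllable breakdown: po | ta | to
Counting: 3 parts
= 3 syllables


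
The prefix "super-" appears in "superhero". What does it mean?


Prefix: super-
Example: superhero = super- + hero
Meaning = above / beyond


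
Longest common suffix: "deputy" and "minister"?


Word 1: "deputy"
Word 2: "minister"
Comparing from end:
  Pos -1: 'y' != 'r' (stop)
LCS = "" (length 0)


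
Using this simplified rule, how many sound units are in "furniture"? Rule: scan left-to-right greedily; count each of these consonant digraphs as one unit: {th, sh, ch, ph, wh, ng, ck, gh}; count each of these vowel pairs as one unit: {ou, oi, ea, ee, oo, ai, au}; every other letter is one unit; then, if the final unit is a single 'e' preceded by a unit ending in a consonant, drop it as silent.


Word: "furniture" (9 letters)
Left-to-right scan:
  [1] 'f' (letter)
  [2] 'u' (letter)
  [3] 'r' (letter)
  [4] 'n' (letter)
  [5] 'i' (letter)
  [6] 't' (letter)
  [7] 'u' (letter)
  [8] 'r' (letter)
  [9] 'e' (letter)
Units from scan: 9
Final unit is 'e' after a consonant -> drop as silent (-1)
Sound units = 8 units


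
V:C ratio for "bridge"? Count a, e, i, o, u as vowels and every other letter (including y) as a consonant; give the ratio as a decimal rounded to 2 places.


Word: "bridge"
Vowels (a,e,i,o,u): 2
Consonants: 4
Ratio = 2/4
= 0.50


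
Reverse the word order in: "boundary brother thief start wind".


Original: "boundary brother thief start wind"
Words (1..n): boundary | brother | thief | start | wind
Reversed (n..1): wind | start | thief | brother | boundary
Result = "wind start thief brother boundary"


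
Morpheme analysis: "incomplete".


Word: "incomplete"
Morphemes: in- / complete
Each morpheme carries meaning
= 2 morphemes


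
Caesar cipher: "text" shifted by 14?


Word: "text"
Shift: 14
Each letter → (letter + shift) mod 26:
  't' (19) + 14 = 7 → 'h'
  'e' (4) + 14 = 18 → 's'
  'x' (23) + 14 = 11 → 'l'
  't' (19) + 14 = 7 → 'h'
Result = "hslh"


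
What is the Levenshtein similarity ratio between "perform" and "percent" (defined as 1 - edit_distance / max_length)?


Word 1: "perform" (length 7)
Word 2: "percent" (length 7)
One optimal edit sequence:
  1. keep 'p'
  2. keep 'e'
  3. keep 'r'
  4. substitute 'f' -> 'c'  (+1)
  5. substitute 'o' -> 'e'  (+1)
  6. substitute 'r' -> 'n'  (+1)
  7. substitute 'm' -> 't'  (+1)
Edit distance = 4
Max length = max(7, 7) = 7
Similarity = 1 - 4/7
= 0.4286


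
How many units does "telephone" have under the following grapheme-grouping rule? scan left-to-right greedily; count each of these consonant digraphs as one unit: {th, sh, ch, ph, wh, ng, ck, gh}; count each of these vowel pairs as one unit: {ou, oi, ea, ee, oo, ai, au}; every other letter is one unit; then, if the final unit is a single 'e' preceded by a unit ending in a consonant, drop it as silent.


Word: "telephone" (9 letters)
Left-to-right scan:
  (1) 't' (letter)
  (2) 'e' (letter)
  (3) 'l' (letter)
  (4) 'e' (letter)
  (5) 'ph' (digraph)
  (6) 'o' (letter)
  (7) 'n' (letter)
  (8) 'e' (letter)
Units from scan: 8
Final unit is 'e' after a consonant -> drop as silent (-1)
Sound units = 7 units


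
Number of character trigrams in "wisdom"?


Word: "wisdom" (length 6)
Number of 3-grams = length - 3 + 1 = 6 - 3 + 1
= 4


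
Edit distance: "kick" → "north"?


Word 1: "kick" (length 4)
Word 2: "north" (length 5)
One optimal edit sequence (insert/delete/substitute each cost 1):
  1. insert 'n'  (+1)
  2. substitute 'k' -> 'o'  (+1)
  3. substitute 'i' -> 'r'  (+1)
  4. substitute 'c' -> 't'  (+1)
  5. substitute 'k' -> 'h'  (+1)
Total edit operations: 5
Edit distance = 5


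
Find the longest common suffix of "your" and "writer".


Word 1: "your"
Word 2: "writer"
Comparing from end:
  Pos -1: 'r' == 'r'
  Pos -2: 'u' != 'e' (stop)
LCS = "r" (length 1)


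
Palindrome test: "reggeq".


Word: "reggeq"
Reversed: "qegger"
Forward == Backward? reggeq != qegger
Palindrome = No


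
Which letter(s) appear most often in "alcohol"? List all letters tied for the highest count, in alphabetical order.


Word: "alcohol"
Letter counts:
  'a': 1
  'c': 1
  'h': 1
  'l': 2
  'o': 2
Maximum count = 2
Most frequent = 'l', 'o' (2 times each)


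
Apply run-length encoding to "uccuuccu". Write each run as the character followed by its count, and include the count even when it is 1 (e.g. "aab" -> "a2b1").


String: "uccuuccu"
Scanning for consecutive runs:
  'u' x 1
  'c' x 2
  'u' x 2
  'c' x 2
  'u' x 1
RLE = "u1c2u2c2u1"


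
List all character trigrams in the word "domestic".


Word: "domestic" (length 8)
Number of trigrams = 8 - 3 + 1 = 6
  Position 0: "dom"
  Position 1: "ome"
  Position 2: "mes"
  Position 3: "est"
  Position 4: "sti"
  Position 5: "tic"
Trigrams = "dom", "ome", "mes", "est", "sti", "tic"


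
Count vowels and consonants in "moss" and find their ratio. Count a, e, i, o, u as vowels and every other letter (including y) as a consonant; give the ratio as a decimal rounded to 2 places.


Word: "moss"
Vowels (a,e,i,o,u): 1
Consonants: 3
Ratio = 1/3
= 0.33


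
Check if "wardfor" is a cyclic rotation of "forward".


Word: "forward", Candidate: "wardfor"
Method: check if candidate is substring of word+word
"forwardforward" contains "wardfor"? Yes
Is rotation = Yes


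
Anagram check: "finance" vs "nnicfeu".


Word 1: "finance" → sorted: acefinn
Word 2: "nnicfeu" → sorted: cefinnu
Same letters? acefinn != cefinnu
Anagram = No


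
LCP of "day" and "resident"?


Word 1: "day"
Word 2: "resident"
Comparing from start:
  Pos 0: 'd' != 'r' (stop)
LCP = "" (length 0)


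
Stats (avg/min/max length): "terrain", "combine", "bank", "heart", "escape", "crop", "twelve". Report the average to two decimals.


Lengths: "terrain"=7, "combine"=7, "bank"=4, "heart"=5, "escape"=6, "crop"=4, "twelve"=6
Sum = 39, Count = 7
Average = 39/7 = 5.57
= avg=5.57, min=4, max=7


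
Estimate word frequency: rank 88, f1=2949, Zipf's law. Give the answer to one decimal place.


Zipf's law: f(r) = f(1) / r
f(1) = 2949
f(88) = 2949 / 88
= 33.5 occurrences


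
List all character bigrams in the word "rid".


Word: "rid" (length 3)
Number of bigrams = 3 - 2 + 1 = 2
  Position 0: "ri"
  Position 1: "id"
Bigrams = "ri", "id"


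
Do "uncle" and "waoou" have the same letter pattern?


Pattern of "uncle": [0, 1, 2, 3, 4]
Pattern of "waoou": [0, 1, 2, 2, 3]
Patterns do not match
Same pattern = No


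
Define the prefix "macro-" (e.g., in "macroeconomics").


Prefix: macro-
As in: macroeconomics -> macro- + economics
Meaning = large


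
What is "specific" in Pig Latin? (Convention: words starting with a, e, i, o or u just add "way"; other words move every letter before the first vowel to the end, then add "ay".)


Word: "specific"
Starts with consonant(s) → move to end, add 'ay'
Consonant cluster: "sp"
Pig Latin = "ecificspay"
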